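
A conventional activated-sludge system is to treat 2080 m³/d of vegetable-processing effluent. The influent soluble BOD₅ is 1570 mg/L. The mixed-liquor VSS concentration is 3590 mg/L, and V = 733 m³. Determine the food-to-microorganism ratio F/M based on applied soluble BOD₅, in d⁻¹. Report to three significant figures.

F/M = applied load / biomass = Q·S₀/(V·X) = 2080 × 1570 / (733.0 × 3590) = 1.241 d⁻¹.

F/M ≈ 1.24 d⁻¹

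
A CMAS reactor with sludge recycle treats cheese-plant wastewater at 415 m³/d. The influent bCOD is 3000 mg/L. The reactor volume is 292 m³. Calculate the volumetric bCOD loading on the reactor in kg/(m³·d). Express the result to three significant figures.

L_v ≈ 4.26 kg bCOD/(m³·d)

Volumetric loading L_v = Q·S₀ / V = 415 × 3000 g/m³ / 292.0 m³ = 4264 g/(m³·d) = 4.264 kg bCOD/(m³·d).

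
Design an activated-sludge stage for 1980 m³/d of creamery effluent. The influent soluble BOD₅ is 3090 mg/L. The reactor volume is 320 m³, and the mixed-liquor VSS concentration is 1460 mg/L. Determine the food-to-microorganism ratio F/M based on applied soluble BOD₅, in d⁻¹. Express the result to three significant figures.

F/M ≈ 13.1 d⁻¹

F/M = applied load / biomass = Q·S₀/(V·X) = 1980 × 3090 / (320.0 × 1460) = 13.10 d⁻¹.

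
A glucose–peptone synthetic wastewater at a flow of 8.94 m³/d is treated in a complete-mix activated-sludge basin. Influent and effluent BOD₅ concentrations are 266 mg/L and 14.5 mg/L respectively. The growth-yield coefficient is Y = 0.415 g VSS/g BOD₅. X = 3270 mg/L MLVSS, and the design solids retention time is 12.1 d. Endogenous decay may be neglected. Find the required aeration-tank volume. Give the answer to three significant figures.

V ≈ 3.45 m³

Biomass mass balance (decay neglected): V·X = Y·Q·(S₀ − S)·θ_c, so V = 0.415 × 8.94 × (266 − 14.5) × 12.1 / 3270 = 3.453 m³.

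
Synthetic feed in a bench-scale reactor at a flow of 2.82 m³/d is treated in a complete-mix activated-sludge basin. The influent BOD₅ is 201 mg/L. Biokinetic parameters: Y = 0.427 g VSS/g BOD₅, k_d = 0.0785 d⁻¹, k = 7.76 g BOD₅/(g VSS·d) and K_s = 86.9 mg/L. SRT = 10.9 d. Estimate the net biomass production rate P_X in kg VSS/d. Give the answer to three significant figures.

For a completely mixed reactor with recycle the Lawrence–McCarty relation gives S = K_s·(1 + k_d·θ_c) / [θ_c·(Y·k − k_d) − 1] = 86.9 × (1 + 0.0785 × 10.9) / [10.9 × (0.427 × 7.76 − 0.0785) − 1] = 161.3 / 34.26 = 4.707 mg/L.
Observed yield with endogenous decay: Y_obs = Y / (1 + k_d·θ_c) = 0.427 / (1 + 0.0785 × 10.9) = 0.427 / 1.856 = 0.2301 g VSS/g BOD₅.
Q·(S₀ − S) = 2.82 × (201 − 4.71) × 10⁻³ = 0.5535 kg/d removed.
Biomass produced: P_X = Y_obs·Q·ΔS = 0.2301 × 0.5535 ≈ 0.1274 kg VSS/d.

P_X ≈ 0.127 kg VSS/d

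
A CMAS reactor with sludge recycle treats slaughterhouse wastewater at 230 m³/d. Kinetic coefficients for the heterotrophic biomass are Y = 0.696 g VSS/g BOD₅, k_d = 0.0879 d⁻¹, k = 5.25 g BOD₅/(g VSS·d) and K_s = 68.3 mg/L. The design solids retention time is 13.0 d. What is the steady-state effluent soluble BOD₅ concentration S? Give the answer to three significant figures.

S ≈ 3.23 mg/L

From the Monod/SRT balance for a CMAS, S = K_s·(1+k_d θ_c)/[θ_c·(Y k − k_d) − 1] = 68.3 × (1 + 0.0879 × 13.0) / [13.0 × (0.696 × 5.25 − 0.0879) − 1] = 146.3 / 45.36 = 3.226 mg/L.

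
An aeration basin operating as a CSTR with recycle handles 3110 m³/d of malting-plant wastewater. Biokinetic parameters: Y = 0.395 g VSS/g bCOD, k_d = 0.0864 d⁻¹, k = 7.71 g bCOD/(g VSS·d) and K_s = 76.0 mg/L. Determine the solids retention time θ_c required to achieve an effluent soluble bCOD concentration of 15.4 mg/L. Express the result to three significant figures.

Specific growth rate at S = 15.4 mg/L: μ = YkS/(K_s+S) = 0.395·7.71·15.4/(76.0+15.4) = 0.5131 d⁻¹.
1/θ_c = 0.5131 − 0.0864 = 0.4267 d⁻¹, so θ_c = 2.343 d.

θ_c ≈ 2.34 d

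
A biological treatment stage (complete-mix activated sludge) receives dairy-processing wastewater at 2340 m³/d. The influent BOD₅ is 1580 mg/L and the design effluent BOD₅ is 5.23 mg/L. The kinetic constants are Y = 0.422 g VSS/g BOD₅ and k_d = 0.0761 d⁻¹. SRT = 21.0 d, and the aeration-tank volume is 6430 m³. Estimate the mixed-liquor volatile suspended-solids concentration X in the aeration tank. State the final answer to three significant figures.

X ≈ 1950 mg/L

From V·X·(1 + k_d·θ_c) = Y·Q·(S₀ − S)·θ_c: X = 0.422 × 2340 × (1580 − 5.23) × 21.0 / [6430 × (1 + 0.0761 × 21.0)] = 1955 mg/L.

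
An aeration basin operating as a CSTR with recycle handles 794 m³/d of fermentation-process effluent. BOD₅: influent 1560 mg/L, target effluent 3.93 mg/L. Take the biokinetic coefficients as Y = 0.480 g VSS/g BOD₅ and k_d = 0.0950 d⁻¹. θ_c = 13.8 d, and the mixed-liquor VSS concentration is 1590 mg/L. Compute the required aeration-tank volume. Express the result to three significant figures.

V ≈ 2230 m³

Steady-state biomass mass balance: V·X·(1 + k_d·θ_c) = Y·Q·(S₀ − S)·θ_c, so V = 0.480 × 794 × (1560 − 3.93) × 13.8 / [1590 × (1 + 0.0950 × 13.8)] = 8.18×10^6 / 3674 = 2227 m³.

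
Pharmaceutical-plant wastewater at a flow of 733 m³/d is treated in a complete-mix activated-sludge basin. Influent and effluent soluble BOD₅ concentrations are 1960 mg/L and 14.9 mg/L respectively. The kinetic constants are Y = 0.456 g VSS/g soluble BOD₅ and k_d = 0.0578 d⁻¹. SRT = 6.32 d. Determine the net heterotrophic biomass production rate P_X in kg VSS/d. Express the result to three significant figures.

The observed yield is Y_obs = Y/(1 + k_d·θ_c) = 0.456 / (1 + 0.0578 × 6.32) = 0.456 / 1.365 = 0.3340 g VSS per g soluble BOD₅ removed.
Q·(S₀ − S) = 733 × (1960 − 14.9) × 10⁻³ = 1426 kg/d removed.
P_X = Y_obs · Q(S₀ − S) = 0.3340 × 1426 = 476.2 kg VSS/d.

P_X ≈ 476 kg VSS/d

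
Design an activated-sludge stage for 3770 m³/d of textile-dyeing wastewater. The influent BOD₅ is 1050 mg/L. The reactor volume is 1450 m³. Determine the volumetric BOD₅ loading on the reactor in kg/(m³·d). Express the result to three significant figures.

Volumetric loading L_v = Q·S₀ / V = 3770 × 1050 g/m³ / 1450 m³ = 2730 g/(m³·d) = 2.730 kg BOD₅/(m³·d).

L_v ≈ 2.73 kg BOD₅/(m³·d)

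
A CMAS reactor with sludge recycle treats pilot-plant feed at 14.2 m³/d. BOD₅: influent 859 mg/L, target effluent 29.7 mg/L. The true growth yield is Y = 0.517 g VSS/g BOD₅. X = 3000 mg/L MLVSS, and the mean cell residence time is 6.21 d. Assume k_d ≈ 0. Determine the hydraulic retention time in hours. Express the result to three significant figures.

τ ≈ 21.3 h

Biomass mass balance (decay neglected): V·X = Y·Q·(S₀ − S)·θ_c, so V = 0.517 × 14.2 × (859 − 29.7) × 6.21 / 3000 = 12.60 m³.
τ = V/Q = 12.60/14.2 = 0.8875 d, or 21.30 h.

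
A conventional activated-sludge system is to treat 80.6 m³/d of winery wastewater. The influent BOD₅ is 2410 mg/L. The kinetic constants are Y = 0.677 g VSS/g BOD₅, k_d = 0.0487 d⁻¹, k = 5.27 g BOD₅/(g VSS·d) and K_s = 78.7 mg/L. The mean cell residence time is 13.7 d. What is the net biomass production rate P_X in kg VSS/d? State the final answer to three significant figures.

For a completely mixed reactor with recycle the Lawrence–McCarty relation gives S = K_s·(1 + k_d·θ_c) / [θ_c·(Y·k − k_d) − 1] = 78.7 × (1 + 0.0487 × 13.7) / [13.7 × (0.677 × 5.27 − 0.0487) − 1] = 131.2 / 47.21 = 2.779 mg/L.
Correct the yield for decay: Y_obs = Y/(1 + k_d θ_c) = 0.677 / (1 + 0.0487 × 13.7) = 0.677 / 1.667 = 0.4061.
Substrate removed = Q·(S₀ − S) = 80.6 m³/d × (2410 − 2.78) g/m³ = 1.94×10^5 g/d = 194.0 kg/d.
Biomass produced: P_X = Y_obs·Q·ΔS = 0.4061 × 194.0 ≈ 78.79 kg VSS/d.

P_X ≈ 78.8 kg VSS/d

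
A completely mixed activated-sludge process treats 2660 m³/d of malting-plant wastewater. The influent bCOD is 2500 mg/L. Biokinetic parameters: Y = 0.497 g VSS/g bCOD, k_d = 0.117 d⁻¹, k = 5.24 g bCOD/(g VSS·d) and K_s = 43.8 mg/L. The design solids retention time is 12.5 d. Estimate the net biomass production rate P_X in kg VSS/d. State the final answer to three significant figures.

P_X ≈ 1340 kg VSS/d

Effluent substrate depends only on kinetics and SRT: S = K_s(1 + k_d θ_c) / [θ_c(Yk − k_d) − 1] = 43.8 × (1 + 0.117 × 12.5) / [12.5 × (0.497 × 5.24 − 0.117) − 1] = 107.9 / 30.09 = 3.584 mg/L.
Y_obs = Y / (1 + k_d θ_c) = 0.497 / (1 + 0.117 × 12.5) = 0.497 / 2.463 = 0.2018.
Substrate removed = Q·(S₀ − S) = 2660 m³/d × (2500 − 3.58) g/m³ = 6.64×10^6 g/d = 6640 kg/d.
So the net sludge growth is P_X = 0.2018 × 6640 = 1340 kg VSS/d.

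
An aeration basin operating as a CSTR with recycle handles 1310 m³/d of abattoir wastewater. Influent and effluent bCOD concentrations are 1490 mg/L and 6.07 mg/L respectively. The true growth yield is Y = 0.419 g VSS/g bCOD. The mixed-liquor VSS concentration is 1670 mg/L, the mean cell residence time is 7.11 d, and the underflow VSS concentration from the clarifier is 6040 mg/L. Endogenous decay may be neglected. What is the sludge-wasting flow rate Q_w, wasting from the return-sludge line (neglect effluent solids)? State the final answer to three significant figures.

V·X = Y·Q·ΔS·θ_c gives V = 0.419 × 1310 × (1490 − 6.07) × 7.11 / 1670 = 3468 m³.
Q_w = (V·X)/(θ_c X_r) = 3468 × 1670 / (7.11 × 6040) = 134.9 m³/d.

Q_w ≈ 135 m³/d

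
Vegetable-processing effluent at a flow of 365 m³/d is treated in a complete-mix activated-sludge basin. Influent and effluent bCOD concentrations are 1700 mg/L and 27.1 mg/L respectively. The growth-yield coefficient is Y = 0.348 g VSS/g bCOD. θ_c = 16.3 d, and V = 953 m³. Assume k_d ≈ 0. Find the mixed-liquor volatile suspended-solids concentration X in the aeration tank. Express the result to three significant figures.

X ≈ 3630 mg/L

From V·X = Y·Q·(S₀ − S)·θ_c (decay neglected): X = 0.348 × 365 × (1700 − 27.1) × 16.3 / 953 = 3634 mg/L.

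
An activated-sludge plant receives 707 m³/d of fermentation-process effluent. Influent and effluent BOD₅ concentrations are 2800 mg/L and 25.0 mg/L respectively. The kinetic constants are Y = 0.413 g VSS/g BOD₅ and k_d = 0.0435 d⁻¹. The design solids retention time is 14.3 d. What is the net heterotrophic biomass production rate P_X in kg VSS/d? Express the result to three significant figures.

Observed yield with endogenous decay: Y_obs = Y / (1 + k_d·θ_c) = 0.413 / (1 + 0.0435 × 14.3) = 0.413 / 1.622 = 0.2546 g VSS/g BOD₅.
ΔS = 2800 − 25.0 = 2775 mg/L, so the substrate removal rate is 707 × 2775/1000 = 1962 kg BOD₅/d.
Net biomass production P_X = Y_obs × Q·(S₀ − S) = 0.2546 × 1962 = 499.5 kg VSS/d.

P_X ≈ 500 kg VSS/d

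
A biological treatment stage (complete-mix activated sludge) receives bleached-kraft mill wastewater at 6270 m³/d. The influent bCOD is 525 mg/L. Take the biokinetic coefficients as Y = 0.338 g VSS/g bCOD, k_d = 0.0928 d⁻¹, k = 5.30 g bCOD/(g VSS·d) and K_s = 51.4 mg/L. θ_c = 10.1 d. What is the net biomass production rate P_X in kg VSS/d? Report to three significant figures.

P_X ≈ 568 kg VSS/d

Effluent substrate depends only on kinetics and SRT: S = K_s(1 + k_d θ_c) / [θ_c(Yk − k_d) − 1] = 51.4 × (1 + 0.0928 × 10.1) / [10.1 × (0.338 × 5.30 − 0.0928) − 1] = 99.58 / 16.16 = 6.163 mg/L.
Correct the yield for decay: Y_obs = Y/(1 + k_d θ_c) = 0.338 / (1 + 0.0928 × 10.1) = 0.338 / 1.937 = 0.1745.
Q·(S₀ − S) = 6270 × (525 − 6.16) × 10⁻³ = 3253 kg/d removed.
Biomass produced: P_X = Y_obs·Q·ΔS = 0.1745 × 3253 ≈ 567.6 kg VSS/d.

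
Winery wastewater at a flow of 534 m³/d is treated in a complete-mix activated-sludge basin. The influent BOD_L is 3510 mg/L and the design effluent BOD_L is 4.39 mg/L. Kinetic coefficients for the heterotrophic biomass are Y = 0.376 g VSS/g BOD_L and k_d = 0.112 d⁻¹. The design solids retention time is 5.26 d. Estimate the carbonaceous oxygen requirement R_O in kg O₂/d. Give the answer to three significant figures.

R_O ≈ 1240 kg O₂/d

The observed yield is Y_obs = Y/(1 + k_d·θ_c) = 0.376 / (1 + 0.112 × 5.26) = 0.376 / 1.589 = 0.2366 g VSS per g BOD_L removed.
Q·(S₀ − S) = 534 × (3510 − 4.39) × 10⁻³ = 1872 kg/d removed.
Net sludge production P_X = 0.2366 × 1872 = 442.9 kg VSS/d.
R_O = Q·(S₀ − S) − 1.42·P_X = 1872 − 1.42 × 442.9 = 1243 kg O₂/d.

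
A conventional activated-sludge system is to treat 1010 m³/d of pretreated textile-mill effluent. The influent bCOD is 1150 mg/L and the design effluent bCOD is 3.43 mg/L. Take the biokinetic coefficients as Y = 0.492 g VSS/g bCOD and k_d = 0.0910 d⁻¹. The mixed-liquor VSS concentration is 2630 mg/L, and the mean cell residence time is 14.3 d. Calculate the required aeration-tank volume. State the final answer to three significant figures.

Rearranging the biomass balance for a CMAS with decay, V = Y·Q·ΔS·θ_c / [X·(1+k_d θ_c)] = 0.492 × 1010 × (1150 − 3.43) × 14.3 / [2630 × (1 + 0.0910 × 14.3)] = 8.15×10^6 / 6052 = 1346 m³.

V ≈ 1350 m³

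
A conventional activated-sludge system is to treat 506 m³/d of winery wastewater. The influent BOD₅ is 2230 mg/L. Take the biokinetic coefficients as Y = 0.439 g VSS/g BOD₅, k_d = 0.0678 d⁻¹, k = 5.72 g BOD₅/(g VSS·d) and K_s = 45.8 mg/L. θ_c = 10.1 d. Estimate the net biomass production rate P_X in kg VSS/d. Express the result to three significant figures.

Effluent substrate depends only on kinetics and SRT: S = K_s(1 + k_d θ_c) / [θ_c(Yk − k_d) − 1] = 45.8 × (1 + 0.0678 × 10.1) / [10.1 × (0.439 × 5.72 − 0.0678) − 1] = 77.16 / 23.68 = 3.259 mg/L.
The observed yield is Y_obs = Y/(1 + k_d·θ_c) = 0.439 / (1 + 0.0678 × 10.1) = 0.439 / 1.685 = 0.2606 g VSS per g BOD₅ removed.
Substrate removed = Q·(S₀ − S) = 506 m³/d × (2230 − 3.26) g/m³ = 1.13×10^6 g/d = 1127 kg/d.
P_X = Y_obs · Q(S₀ − S) = 0.2606 × 1127 = 293.6 kg VSS/d.

P_X ≈ 294 kg VSS/d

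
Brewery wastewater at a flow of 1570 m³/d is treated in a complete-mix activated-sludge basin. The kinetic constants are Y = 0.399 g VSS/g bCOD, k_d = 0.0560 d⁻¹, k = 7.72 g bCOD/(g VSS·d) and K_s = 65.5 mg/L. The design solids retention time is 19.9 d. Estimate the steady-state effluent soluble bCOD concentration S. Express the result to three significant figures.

For a completely mixed reactor with recycle the Lawrence–McCarty relation gives S = K_s·(1 + k_d·θ_c) / [θ_c·(Y·k − k_d) − 1] = 65.5 × (1 + 0.0560 × 19.9) / [19.9 × (0.399 × 7.72 − 0.0560) − 1] = 138.5 / 59.18 = 2.340 mg/L.

S ≈ 2.34 mg/L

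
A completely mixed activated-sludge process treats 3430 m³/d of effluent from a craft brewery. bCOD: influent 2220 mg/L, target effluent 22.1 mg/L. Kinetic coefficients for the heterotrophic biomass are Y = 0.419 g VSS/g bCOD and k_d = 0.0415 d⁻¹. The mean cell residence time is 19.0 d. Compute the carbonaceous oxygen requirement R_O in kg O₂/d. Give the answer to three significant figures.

The observed yield is Y_obs = Y/(1 + k_d·θ_c) = 0.419 / (1 + 0.0415 × 19.0) = 0.419 / 1.788 = 0.2343 g VSS per g bCOD removed.
Substrate removed = Q·(S₀ − S) = 3430 m³/d × (2220 − 22.1) g/m³ = 7.54×10^6 g/d = 7539 kg/d.
P_X = Y_obs·Q·(S₀ − S) = 0.2343 × 7539 = 1766 kg VSS/d.
R_O = Q·ΔS − 1.42 P_X = 7539 − 2508 = 5031 kg O₂/d.

R_O ≈ 5030 kg O₂/d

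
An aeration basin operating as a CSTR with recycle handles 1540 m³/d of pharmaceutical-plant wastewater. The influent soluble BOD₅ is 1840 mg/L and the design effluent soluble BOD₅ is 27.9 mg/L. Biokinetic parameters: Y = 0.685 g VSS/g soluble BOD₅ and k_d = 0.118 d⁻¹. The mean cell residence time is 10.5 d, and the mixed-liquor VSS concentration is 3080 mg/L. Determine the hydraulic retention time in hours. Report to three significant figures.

Steady-state biomass mass balance: V·X·(1 + k_d·θ_c) = Y·Q·(S₀ − S)·θ_c, so V = 0.685 × 1540 × (1840 − 27.9) × 10.5 / [3080 × (1 + 0.118 × 10.5)] = 2.01×10^7 / 6896 = 2911 m³.
HRT = V/Q = 2911 m³ / 1540 m³·d⁻¹ = 1.890 d × 24 = 45.36 h.

τ ≈ 45.4 h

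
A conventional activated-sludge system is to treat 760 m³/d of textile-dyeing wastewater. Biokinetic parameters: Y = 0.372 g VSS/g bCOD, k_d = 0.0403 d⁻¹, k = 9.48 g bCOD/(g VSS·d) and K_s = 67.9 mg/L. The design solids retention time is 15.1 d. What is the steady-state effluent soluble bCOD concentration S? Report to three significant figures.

From the Monod/SRT balance for a CMAS, S = K_s·(1+k_d θ_c)/[θ_c·(Y k − k_d) − 1] = 67.9 × (1 + 0.0403 × 15.1) / [15.1 × (0.372 × 9.48 − 0.0403) − 1] = 109.2 / 51.64 = 2.115 mg/L.

S ≈ 2.11 mg/L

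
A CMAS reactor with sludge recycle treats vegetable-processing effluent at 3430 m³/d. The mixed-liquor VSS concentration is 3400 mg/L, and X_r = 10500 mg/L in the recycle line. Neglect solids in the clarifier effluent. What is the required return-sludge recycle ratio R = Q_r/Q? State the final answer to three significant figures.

R ≈ 0.479

Solids balance on the clarifier gives (1+R)X = R·X_r, so R = X/(X_r − X) = 3400 / (10500 − 3400) = 0.4789.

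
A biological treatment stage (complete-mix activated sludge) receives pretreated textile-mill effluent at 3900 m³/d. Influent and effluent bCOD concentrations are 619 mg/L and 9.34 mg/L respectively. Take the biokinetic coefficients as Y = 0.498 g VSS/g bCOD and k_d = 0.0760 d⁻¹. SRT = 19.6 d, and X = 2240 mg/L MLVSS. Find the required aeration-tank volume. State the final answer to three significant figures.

From the SRT design equation V = Y Q (S₀−S) θ_c / [X (1 + k_d θ_c)] = 0.498 × 3900 × (619 − 9.34) × 19.6 / [2240 × (1 + 0.0760 × 19.6)] = 2.32×10^7 / 5577 = 4162 m³.

V ≈ 4160 m³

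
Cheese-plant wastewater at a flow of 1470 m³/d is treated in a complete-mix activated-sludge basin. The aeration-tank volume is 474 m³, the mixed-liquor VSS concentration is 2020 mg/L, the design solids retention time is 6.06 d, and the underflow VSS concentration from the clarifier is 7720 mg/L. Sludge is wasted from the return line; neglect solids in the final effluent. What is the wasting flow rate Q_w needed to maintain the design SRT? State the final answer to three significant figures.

Q_w ≈ 20.5 m³/d

Q_w = (V·X)/(θ_c X_r) = 474.0 × 2020 / (6.06 × 7720) = 20.47 m³/d.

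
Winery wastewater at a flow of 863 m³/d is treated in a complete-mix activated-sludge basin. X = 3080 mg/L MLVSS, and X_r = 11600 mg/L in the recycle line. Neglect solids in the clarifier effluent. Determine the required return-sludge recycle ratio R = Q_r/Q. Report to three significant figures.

R ≈ 0.362

Solids balance on the clarifier gives (1+R)X = R·X_r, so R = X/(X_r − X) = 3080 / (11600 − 3080) = 0.3615.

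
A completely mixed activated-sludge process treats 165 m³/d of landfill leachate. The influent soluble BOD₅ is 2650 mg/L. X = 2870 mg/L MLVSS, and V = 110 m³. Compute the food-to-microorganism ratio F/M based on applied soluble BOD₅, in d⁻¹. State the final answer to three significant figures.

F/M ≈ 1.39 d⁻¹

Food-to-microorganism ratio F/M = Q S₀ / (V X) = 165 × 2650 / (110.0 × 2870) = 1.385 d⁻¹.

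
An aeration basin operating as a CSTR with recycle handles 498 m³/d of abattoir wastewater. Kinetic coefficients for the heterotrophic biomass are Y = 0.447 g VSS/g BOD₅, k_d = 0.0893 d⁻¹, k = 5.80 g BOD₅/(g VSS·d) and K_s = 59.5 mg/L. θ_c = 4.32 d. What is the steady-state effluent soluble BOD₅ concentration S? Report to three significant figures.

From the Monod/SRT balance for a CMAS, S = K_s·(1+k_d θ_c)/[θ_c·(Y k − k_d) − 1] = 59.5 × (1 + 0.0893 × 4.32) / [4.32 × (0.447 × 5.80 − 0.0893) − 1] = 82.45 / 9.814 = 8.401 mg/L.

S ≈ 8.40 mg/L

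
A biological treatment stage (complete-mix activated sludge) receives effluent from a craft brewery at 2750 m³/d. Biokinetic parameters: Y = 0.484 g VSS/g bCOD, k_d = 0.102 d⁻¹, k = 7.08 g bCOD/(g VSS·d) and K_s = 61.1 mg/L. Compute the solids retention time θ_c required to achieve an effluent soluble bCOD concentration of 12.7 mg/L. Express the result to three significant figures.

From 1/θ_c = Y·k·S/(K_s + S) − k_d: Y·k·S/(K_s+S) = 0.484 × 7.08 × 12.7 / (61.1 + 12.7) = 0.5897 d⁻¹.
1/θ_c = 0.5897 − 0.102 = 0.4877 d⁻¹, so θ_c = 2.050 d.

θ_c ≈ 2.05 d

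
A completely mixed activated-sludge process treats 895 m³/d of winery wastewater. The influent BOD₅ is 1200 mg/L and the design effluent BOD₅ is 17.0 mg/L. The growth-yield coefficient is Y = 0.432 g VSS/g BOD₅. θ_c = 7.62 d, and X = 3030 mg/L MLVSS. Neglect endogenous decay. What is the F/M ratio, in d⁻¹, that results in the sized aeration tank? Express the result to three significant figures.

F/M ≈ 0.308 d⁻¹

V·X = Y·Q·ΔS·θ_c gives V = 0.432 × 895 × (1200 − 17.0) × 7.62 / 3030 = 1150 m³.
Food-to-microorganism ratio F/M = Q S₀ / (V X) = 895 × 1200 / (1150 × 3030) = 0.3081 d⁻¹.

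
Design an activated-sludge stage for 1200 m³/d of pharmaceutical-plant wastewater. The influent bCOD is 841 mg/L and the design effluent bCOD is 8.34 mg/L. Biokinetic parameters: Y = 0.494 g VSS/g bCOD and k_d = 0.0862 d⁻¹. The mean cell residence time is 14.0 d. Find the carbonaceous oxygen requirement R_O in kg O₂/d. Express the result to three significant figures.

R_O ≈ 682 kg O₂/d

The observed yield is Y_obs = Y/(1 + k_d·θ_c) = 0.494 / (1 + 0.0862 × 14.0) = 0.494 / 2.207 = 0.2239 g VSS per g bCOD removed.
ΔS = 841 − 8.34 = 832.7 mg/L, so the substrate removal rate is 1200 × 832.7/1000 = 999.2 kg bCOD/d.
Net sludge production P_X = 0.2239 × 999.2 = 223.7 kg VSS/d.
Carbonaceous O₂ demand = substrate oxidised − cell-mass equivalent = 999.2 − 1.42 × 223.7 = 681.6 kg O₂/d.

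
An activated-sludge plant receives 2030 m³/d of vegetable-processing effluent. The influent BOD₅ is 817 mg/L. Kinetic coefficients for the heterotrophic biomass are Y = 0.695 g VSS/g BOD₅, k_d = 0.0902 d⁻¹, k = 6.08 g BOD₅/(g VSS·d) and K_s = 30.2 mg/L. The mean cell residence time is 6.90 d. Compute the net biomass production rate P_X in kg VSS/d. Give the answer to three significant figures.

From the Monod/SRT balance for a CMAS, S = K_s·(1+k_d θ_c)/[θ_c·(Y k − k_d) − 1] = 30.2 × (1 + 0.0902 × 6.90) / [6.90 × (0.695 × 6.08 − 0.0902) − 1] = 49.00 / 27.53 = 1.779 mg/L.
Correct the yield for decay: Y_obs = Y/(1 + k_d θ_c) = 0.695 / (1 + 0.0902 × 6.90) = 0.695 / 1.622 = 0.4284.
Mass of BOD₅ removed per day: Q(S₀ − S) = 2030 × 815.2 g/m³ = 1655 kg/d.
So the net sludge growth is P_X = 0.4284 × 1655 = 708.9 kg VSS/d.

P_X ≈ 709 kg VSS/d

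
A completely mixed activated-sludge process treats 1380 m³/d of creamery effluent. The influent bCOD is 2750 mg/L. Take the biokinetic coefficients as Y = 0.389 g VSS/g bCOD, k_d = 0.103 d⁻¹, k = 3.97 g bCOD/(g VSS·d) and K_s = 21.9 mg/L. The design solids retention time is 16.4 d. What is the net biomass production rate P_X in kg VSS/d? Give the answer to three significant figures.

P_X ≈ 548 kg VSS/d

Effluent substrate depends only on kinetics and SRT: S = K_s(1 + k_d θ_c) / [θ_c(Yk − k_d) − 1] = 21.9 × (1 + 0.103 × 16.4) / [16.4 × (0.389 × 3.97 − 0.103) − 1] = 58.89 / 22.64 = 2.602 mg/L.
Observed yield with endogenous decay: Y_obs = Y / (1 + k_d·θ_c) = 0.389 / (1 + 0.103 × 16.4) = 0.389 / 2.689 = 0.1447 g VSS/g bCOD.
ΔS = 2750 − 2.60 = 2747 mg/L, so the substrate removal rate is 1380 × 2747/1000 = 3791 kg bCOD/d.
P_X = Y_obs · Q(S₀ − S) = 0.1447 × 3791 = 548.4 kg VSS/d.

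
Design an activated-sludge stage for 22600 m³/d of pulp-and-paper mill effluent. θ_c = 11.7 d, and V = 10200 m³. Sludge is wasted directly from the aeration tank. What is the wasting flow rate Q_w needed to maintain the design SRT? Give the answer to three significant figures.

Q_w ≈ 872 m³/d

With mixed-liquor wasting, θ_c = V/Q_w, so Q_w = V/θ_c = 10200/11.7 = 871.8 m³/d.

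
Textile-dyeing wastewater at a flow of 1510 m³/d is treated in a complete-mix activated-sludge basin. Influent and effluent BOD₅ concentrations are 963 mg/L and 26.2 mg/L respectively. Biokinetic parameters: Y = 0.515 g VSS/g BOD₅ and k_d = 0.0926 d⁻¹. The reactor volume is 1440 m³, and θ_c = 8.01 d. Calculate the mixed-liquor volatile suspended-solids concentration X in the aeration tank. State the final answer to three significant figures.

X ≈ 2330 mg/L

Solving the biomass balance for X: X = Y Q (S₀−S) θ_c / [V (1+k_d θ_c)] = 0.515 × 1510 × (963 − 26.2) × 8.01 / [1440 × (1 + 0.0926 × 8.01)] = 2327 mg/L.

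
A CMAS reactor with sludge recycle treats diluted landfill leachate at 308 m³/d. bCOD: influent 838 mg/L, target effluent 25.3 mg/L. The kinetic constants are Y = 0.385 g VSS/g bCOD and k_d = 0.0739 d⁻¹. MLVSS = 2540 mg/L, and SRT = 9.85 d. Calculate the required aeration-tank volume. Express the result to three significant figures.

V ≈ 216 m³

From the SRT design equation V = Y Q (S₀−S) θ_c / [X (1 + k_d θ_c)] = 0.385 × 308 × (838 − 25.3) × 9.85 / [2540 × (1 + 0.0739 × 9.85)] = 9.49×10^5 / 4389 = 216.3 m³.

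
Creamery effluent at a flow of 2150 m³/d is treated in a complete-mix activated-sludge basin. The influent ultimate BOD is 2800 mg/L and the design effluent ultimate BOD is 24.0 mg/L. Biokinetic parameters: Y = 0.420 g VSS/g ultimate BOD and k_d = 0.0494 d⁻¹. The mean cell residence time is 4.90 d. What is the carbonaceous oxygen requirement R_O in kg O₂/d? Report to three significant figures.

The observed yield is Y_obs = Y/(1 + k_d·θ_c) = 0.420 / (1 + 0.0494 × 4.90) = 0.420 / 1.242 = 0.3381 g VSS per g ultimate BOD removed.
ΔS = 2800 − 24.0 = 2776 mg/L, so the substrate removal rate is 2150 × 2776/1000 = 5968 kg ultimate BOD/d.
Biomass synthesised: P_X = Y_obs × 5968 = 2018 kg VSS/d.
R_O = Q·(S₀ − S) − 1.42·P_X = 5968 − 1.42 × 2018 = 3103 kg O₂/d.

R_O ≈ 3100 kg O₂/d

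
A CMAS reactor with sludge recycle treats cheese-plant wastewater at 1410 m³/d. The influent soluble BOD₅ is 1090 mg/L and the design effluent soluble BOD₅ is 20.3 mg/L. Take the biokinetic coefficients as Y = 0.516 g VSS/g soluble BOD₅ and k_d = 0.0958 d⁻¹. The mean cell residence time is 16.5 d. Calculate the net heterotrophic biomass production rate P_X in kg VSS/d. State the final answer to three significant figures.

P_X ≈ 302 kg VSS/d

Observed yield with endogenous decay: Y_obs = Y / (1 + k_d·θ_c) = 0.516 / (1 + 0.0958 × 16.5) = 0.516 / 2.581 = 0.1999 g VSS/g soluble BOD₅.
Q·(S₀ − S) = 1410 × (1090 − 20.3) × 10⁻³ = 1508 kg/d removed.
So the net sludge growth is P_X = 0.1999 × 1508 = 301.6 kg VSS/d.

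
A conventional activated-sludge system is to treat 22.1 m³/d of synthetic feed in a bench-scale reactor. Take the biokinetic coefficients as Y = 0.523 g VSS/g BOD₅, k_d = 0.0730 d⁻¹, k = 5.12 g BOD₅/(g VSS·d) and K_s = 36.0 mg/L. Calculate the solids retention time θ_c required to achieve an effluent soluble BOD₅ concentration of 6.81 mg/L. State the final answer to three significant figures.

θ_c ≈ 2.83 d

At the target effluent, Y k S/(K_s+S) = 0.523×5.12×6.81/42.81 = 0.4260 d⁻¹.
θ_c = 1/(μ − k_d) = 1/(0.4260 − 0.0730) = 1/0.3530 = 2.833 d.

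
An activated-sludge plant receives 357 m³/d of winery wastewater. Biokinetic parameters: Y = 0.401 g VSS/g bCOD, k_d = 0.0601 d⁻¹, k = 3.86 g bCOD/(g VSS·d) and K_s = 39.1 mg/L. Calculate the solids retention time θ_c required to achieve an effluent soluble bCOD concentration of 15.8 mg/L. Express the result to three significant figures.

θ_c ≈ 2.59 d

Specific growth rate at S = 15.8 mg/L: μ = YkS/(K_s+S) = 0.401·3.86·15.8/(39.1+15.8) = 0.4455 d⁻¹.
1/θ_c = 0.4455 − 0.0601 = 0.3854 d⁻¹, so θ_c = 2.595 d.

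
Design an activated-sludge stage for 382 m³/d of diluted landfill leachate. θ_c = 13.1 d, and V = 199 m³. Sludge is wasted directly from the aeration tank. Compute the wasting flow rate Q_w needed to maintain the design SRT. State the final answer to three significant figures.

With mixed-liquor wasting, θ_c = V/Q_w, so Q_w = V/θ_c = 199.0/13.1 = 15.19 m³/d.

Q_w ≈ 15.2 m³/d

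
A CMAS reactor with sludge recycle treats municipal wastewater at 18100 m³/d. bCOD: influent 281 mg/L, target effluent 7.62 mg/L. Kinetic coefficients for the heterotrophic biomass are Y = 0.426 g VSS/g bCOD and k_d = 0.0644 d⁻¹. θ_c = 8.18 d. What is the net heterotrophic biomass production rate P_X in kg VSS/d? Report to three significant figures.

P_X ≈ 1380 kg VSS/d

The observed yield is Y_obs = Y/(1 + k_d·θ_c) = 0.426 / (1 + 0.0644 × 8.18) = 0.426 / 1.527 = 0.2790 g VSS per g bCOD removed.
ΔS = 281 − 7.62 = 273.4 mg/L, so the substrate removal rate is 18100 × 273.4/1000 = 4948 kg bCOD/d.
P_X = Y_obs · Q(S₀ − S) = 0.2790 × 4948 = 1381 kg VSS/d.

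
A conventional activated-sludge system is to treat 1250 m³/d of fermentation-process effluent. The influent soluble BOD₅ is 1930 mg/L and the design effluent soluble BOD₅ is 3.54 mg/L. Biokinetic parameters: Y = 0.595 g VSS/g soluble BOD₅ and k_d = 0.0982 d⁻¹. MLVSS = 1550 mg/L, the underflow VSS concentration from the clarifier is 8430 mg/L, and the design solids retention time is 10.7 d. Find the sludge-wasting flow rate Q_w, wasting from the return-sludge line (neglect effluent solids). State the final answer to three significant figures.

Rearranging the biomass balance for a CMAS with decay, V = Y·Q·ΔS·θ_c / [X·(1+k_d θ_c)] = 0.595 × 1250 × (1930 − 3.54) × 10.7 / [1550 × (1 + 0.0982 × 10.7)] = 1.53×10^7 / 3179 = 4823 m³.
Wasting from the return line (neglecting effluent solids): Q_w = V·X / (θ_c·X_r) = 4823 × 1550 / (10.7 × 8430) = 82.88 m³/d.

Q_w ≈ 82.9 m³/d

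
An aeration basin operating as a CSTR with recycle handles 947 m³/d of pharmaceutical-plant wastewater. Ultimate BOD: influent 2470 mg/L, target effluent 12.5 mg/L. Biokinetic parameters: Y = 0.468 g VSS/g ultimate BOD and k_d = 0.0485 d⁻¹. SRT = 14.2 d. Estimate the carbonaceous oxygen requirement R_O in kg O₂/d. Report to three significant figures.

The observed yield is Y_obs = Y/(1 + k_d·θ_c) = 0.468 / (1 + 0.0485 × 14.2) = 0.468 / 1.689 = 0.2771 g VSS per g ultimate BOD removed.
Substrate removed = Q·(S₀ − S) = 947 m³/d × (2470 − 12.5) g/m³ = 2.33×10^6 g/d = 2327 kg/d.
Net sludge production P_X = 0.2771 × 2327 = 645.0 kg VSS/d.
R_O = Q·ΔS − 1.42 P_X = 2327 − 915.9 = 1411 kg O₂/d.

R_O ≈ 1410 kg O₂/d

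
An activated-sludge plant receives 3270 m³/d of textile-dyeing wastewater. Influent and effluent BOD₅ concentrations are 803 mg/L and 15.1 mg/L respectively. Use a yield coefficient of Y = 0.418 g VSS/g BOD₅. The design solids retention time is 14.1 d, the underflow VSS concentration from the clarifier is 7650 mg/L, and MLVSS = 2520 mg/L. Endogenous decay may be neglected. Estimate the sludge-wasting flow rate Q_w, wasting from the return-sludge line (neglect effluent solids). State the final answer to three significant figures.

Q_w ≈ 141 m³/d

V·X = Y·Q·ΔS·θ_c gives V = 0.418 × 3270 × (803 − 15.1) × 14.1 / 2520 = 6026 m³.
θ_c = V·X/(Q_w·X_r) when wasting from the recycle, so Q_w = V·X/(θ_c·X_r) = 6026 × 2520 / (14.1 × 7650) = 140.8 m³/d.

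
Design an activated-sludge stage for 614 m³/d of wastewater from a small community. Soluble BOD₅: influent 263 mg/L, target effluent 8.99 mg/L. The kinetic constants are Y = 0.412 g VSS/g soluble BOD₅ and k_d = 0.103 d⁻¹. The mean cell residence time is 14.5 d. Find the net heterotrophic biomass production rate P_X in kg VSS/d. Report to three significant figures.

Y_obs = Y / (1 + k_d θ_c) = 0.412 / (1 + 0.103 × 14.5) = 0.412 / 2.494 = 0.1652.
Mass of soluble BOD₅ removed per day: Q(S₀ − S) = 614 × 254.0 g/m³ = 156.0 kg/d.
P_X = Y_obs · Q(S₀ − S) = 0.1652 × 156.0 = 25.77 kg VSS/d.

P_X ≈ 25.8 kg VSS/d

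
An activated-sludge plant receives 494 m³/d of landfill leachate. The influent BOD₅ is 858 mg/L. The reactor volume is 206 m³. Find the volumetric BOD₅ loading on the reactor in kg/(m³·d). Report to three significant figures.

L_v ≈ 2.06 kg BOD₅/(m³·d)

Applied BOD₅ load per unit volume = Q·S₀/V = (494 × 858/1000)/206.0 = 2.058 kg BOD₅·m⁻³·d⁻¹.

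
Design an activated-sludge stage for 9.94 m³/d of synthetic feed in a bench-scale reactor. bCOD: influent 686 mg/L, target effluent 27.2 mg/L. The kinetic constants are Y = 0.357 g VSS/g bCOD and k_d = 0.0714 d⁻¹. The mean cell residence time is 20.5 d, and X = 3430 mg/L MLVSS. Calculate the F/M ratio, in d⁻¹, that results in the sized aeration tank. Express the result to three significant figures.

From the SRT design equation V = Y Q (S₀−S) θ_c / [X (1 + k_d θ_c)] = 0.357 × 9.94 × (686 − 27.2) × 20.5 / [3430 × (1 + 0.0714 × 20.5)] = 4.79×10^4 / 8450 = 5.671 m³.
Food-to-microorganism ratio F/M = Q S₀ / (V X) = 9.94 × 686 / (5.671 × 3430) = 0.3505 d⁻¹.

F/M ≈ 0.351 d⁻¹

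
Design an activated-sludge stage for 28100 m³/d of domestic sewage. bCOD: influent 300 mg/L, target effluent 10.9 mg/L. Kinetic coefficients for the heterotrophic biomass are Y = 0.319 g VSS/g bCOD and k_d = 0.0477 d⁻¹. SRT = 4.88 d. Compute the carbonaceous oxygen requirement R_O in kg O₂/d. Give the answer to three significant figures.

R_O ≈ 5140 kg O₂/d

Correct the yield for decay: Y_obs = Y/(1 + k_d θ_c) = 0.319 / (1 + 0.0477 × 4.88) = 0.319 / 1.233 = 0.2588.
ΔS = 300 − 10.9 = 289.1 mg/L, so the substrate removal rate is 28100 × 289.1/1000 = 8124 kg bCOD/d.
Biomass synthesised: P_X = Y_obs × 8124 = 2102 kg VSS/d.
R_O = Q·ΔS − 1.42 P_X = 8124 − 2985 = 5139 kg O₂/d.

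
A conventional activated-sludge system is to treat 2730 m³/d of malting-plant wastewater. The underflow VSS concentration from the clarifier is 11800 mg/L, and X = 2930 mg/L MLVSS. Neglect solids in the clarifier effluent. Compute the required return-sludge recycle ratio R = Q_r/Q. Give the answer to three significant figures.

Mass balance around the secondary clarifier (neglecting effluent solids): R = X / (X_r − X) = 2930 / (11800 − 2930) = 0.3303.

R ≈ 0.330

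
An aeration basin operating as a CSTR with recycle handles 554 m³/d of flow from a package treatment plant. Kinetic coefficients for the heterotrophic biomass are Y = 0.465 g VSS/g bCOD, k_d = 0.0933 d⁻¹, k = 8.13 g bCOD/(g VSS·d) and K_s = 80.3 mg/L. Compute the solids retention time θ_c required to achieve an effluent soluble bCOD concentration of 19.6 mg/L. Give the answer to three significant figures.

θ_c ≈ 1.54 d

At the target effluent, Y k S/(K_s+S) = 0.465×8.13×19.6/99.90 = 0.7417 d⁻¹.
θ_c = 1/(μ − k_d) = 1/(0.7417 − 0.0933) = 1/0.6484 = 1.542 d.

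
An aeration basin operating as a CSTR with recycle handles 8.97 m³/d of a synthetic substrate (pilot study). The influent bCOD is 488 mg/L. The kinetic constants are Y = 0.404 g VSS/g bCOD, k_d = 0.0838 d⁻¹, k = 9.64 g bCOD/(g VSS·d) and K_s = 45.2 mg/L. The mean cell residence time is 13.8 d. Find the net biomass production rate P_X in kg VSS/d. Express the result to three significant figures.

P_X ≈ 0.817 kg VSS/d

Effluent substrate depends only on kinetics and SRT: S = K_s(1 + k_d θ_c) / [θ_c(Yk − k_d) − 1] = 45.2 × (1 + 0.0838 × 13.8) / [13.8 × (0.404 × 9.64 − 0.0838) − 1] = 97.47 / 51.59 = 1.889 mg/L.
The observed yield is Y_obs = Y/(1 + k_d·θ_c) = 0.404 / (1 + 0.0838 × 13.8) = 0.404 / 2.156 = 0.1873 g VSS per g bCOD removed.
Substrate removed = Q·(S₀ − S) = 8.97 m³/d × (488 − 1.89) g/m³ = 4.36×10^3 g/d = 4.360 kg/d.
Net biomass production P_X = Y_obs × Q·(S₀ − S) = 0.1873 × 4.360 = 0.8169 kg VSS/d.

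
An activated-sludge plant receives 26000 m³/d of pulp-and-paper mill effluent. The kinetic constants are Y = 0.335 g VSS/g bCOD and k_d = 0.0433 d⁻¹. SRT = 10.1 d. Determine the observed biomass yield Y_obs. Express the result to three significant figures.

Observed yield with endogenous decay: Y_obs = Y / (1 + k_d·θ_c) = 0.335 / (1 + 0.0433 × 10.1) = 0.335 / 1.437 = 0.2331 g VSS/g bCOD.

Y_obs ≈ 0.233 g VSS/g bCOD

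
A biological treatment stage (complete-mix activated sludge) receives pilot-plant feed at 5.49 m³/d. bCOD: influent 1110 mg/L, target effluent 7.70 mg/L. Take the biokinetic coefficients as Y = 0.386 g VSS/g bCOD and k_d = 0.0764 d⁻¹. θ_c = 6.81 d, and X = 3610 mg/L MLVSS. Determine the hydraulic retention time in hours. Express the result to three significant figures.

τ ≈ 12.7 h

From the SRT design equation V = Y Q (S₀−S) θ_c / [X (1 + k_d θ_c)] = 0.386 × 5.49 × (1110 − 7.70) × 6.81 / [3610 × (1 + 0.0764 × 6.81)] = 1.59×10^4 / 5488 = 2.899 m³.
HRT = V/Q = 2.899 m³ / 5.49 m³·d⁻¹ = 0.5280 d × 24 = 12.67 h.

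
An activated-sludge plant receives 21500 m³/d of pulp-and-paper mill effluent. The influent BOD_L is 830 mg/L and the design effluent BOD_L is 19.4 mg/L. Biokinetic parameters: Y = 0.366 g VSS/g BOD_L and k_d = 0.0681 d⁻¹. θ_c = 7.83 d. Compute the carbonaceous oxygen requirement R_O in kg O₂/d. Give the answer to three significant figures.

R_O ≈ 11500 kg O₂/d

Observed yield with endogenous decay: Y_obs = Y / (1 + k_d·θ_c) = 0.366 / (1 + 0.0681 × 7.83) = 0.366 / 1.533 = 0.2387 g VSS/g BOD_L.
Mass of BOD_L removed per day: Q(S₀ − S) = 21500 × 810.6 g/m³ = 17428 kg/d.
Biomass synthesised: P_X = Y_obs × 17428 = 4160 kg VSS/d.
R_O = Q·(S₀ − S) − 1.42·P_X = 17428 − 1.42 × 4160 = 11520 kg O₂/d.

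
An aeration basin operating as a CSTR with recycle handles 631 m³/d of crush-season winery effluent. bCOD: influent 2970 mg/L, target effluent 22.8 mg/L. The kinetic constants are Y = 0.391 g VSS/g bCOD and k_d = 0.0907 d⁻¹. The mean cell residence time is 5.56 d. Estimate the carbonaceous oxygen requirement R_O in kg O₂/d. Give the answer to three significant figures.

Correct the yield for decay: Y_obs = Y/(1 + k_d θ_c) = 0.391 / (1 + 0.0907 × 5.56) = 0.391 / 1.504 = 0.2599.
Q·(S₀ − S) = 631 × (2970 − 22.8) × 10⁻³ = 1860 kg/d removed.
Net sludge production P_X = 0.2599 × 1860 = 483.4 kg VSS/d.
Carbonaceous O₂ demand = substrate oxidised − cell-mass equivalent = 1860 − 1.42 × 483.4 = 1173 kg O₂/d.

R_O ≈ 1170 kg O₂/d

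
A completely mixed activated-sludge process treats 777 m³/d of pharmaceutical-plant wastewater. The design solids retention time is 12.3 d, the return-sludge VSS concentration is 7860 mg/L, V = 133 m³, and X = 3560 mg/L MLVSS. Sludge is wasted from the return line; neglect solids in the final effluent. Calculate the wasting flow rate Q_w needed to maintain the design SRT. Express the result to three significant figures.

Q_w ≈ 4.90 m³/d

θ_c = V·X/(Q_w·X_r) when wasting from the recycle, so Q_w = V·X/(θ_c·X_r) = 133.0 × 3560 / (12.3 × 7860) = 4.897 m³/d.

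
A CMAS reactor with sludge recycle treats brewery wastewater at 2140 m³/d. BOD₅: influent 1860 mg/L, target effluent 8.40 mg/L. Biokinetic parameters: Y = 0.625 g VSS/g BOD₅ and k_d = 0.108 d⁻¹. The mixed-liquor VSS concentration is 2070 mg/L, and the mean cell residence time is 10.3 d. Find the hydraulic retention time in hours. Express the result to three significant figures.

τ ≈ 65.4 h

From the SRT design equation V = Y Q (S₀−S) θ_c / [X (1 + k_d θ_c)] = 0.625 × 2140 × (1860 − 8.40) × 10.3 / [2070 × (1 + 0.108 × 10.3)] = 2.55×10^7 / 4373 = 5834 m³.
Hydraulic retention time τ = V/Q = 5834 / 2140 = 2.726 d = 65.42 h.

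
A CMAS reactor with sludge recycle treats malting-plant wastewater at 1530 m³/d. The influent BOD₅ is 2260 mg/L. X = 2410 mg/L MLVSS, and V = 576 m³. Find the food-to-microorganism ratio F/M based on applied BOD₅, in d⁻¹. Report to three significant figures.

F/M ≈ 2.49 d⁻¹

Food-to-microorganism ratio F/M = Q S₀ / (V X) = 1530 × 2260 / (576.0 × 2410) = 2.491 d⁻¹.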